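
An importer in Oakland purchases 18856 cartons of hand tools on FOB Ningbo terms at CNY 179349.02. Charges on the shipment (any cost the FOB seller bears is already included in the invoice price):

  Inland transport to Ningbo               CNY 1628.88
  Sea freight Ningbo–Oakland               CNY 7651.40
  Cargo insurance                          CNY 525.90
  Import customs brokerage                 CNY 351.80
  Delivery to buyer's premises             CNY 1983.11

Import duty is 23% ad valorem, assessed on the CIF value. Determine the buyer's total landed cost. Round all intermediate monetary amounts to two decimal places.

Total landed cost: CNY 232992.28

FOB: the seller bears costs until goods are on board at the origin port; the buyer bears freight, insurance and all costs thereafter.
Already in the invoice (seller's account under FOB): inland to port — exclude.
CIF value = FOB price + freight + insurance = 179349.02 + 7651.40 + 525.90 = 187526.32
Import duty = 187526.32 × 23% = 43131.05
Buyer bears: freight 7651.40 + insurance 525.90 + brokerage 351.80 + delivery 1983.11 + duty 43131.05 = 53643.26
Landed cost = invoice 179349.02 + 53643.26 = 232992.28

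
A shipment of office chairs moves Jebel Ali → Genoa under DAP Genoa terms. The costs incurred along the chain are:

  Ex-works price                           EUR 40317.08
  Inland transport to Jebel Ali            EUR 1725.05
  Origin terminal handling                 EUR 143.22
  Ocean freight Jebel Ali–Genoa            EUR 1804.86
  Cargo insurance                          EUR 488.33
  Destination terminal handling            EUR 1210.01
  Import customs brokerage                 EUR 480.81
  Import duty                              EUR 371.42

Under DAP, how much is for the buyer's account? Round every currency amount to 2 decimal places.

DAP: the seller bears all costs to the named destination except import duty and clearance.
Seller's account: goods 40317.08 + inland to port 1725.05 + origin terminal 143.22 + freight 1804.86 + insurance 488.33 + destination terminal 1210.01 = 45688.55
Buyer's account: brokerage 480.81 + duty 371.42 = 852.23

Buyer's account: EUR 852.23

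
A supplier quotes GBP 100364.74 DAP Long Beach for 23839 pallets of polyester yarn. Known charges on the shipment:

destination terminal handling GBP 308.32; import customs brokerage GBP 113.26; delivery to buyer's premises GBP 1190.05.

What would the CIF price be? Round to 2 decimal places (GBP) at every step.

Not relevant to the conversion: brokerage — on the buyer under both terms; not part of either seller's price.
From DAP to CIF, the seller no longer bears: destination terminal, delivery.
CIF price = 100364.74 − 308.32 − 1190.05 = 98866.37

CIF price: GBP 98866.37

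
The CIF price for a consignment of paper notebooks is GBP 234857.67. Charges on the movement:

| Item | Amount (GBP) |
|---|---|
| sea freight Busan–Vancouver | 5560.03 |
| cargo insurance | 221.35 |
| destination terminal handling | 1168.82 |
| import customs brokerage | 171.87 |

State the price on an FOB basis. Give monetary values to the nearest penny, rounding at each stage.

FOB price: GBP 229076.29

Not relevant to the conversion: destination terminal, brokerage — on the buyer under both terms; not part of either seller's price.
From CIF to FOB, the seller no longer bears: freight, insurance.
FOB price = 234857.67 − 5560.03 − 221.35 = 229076.29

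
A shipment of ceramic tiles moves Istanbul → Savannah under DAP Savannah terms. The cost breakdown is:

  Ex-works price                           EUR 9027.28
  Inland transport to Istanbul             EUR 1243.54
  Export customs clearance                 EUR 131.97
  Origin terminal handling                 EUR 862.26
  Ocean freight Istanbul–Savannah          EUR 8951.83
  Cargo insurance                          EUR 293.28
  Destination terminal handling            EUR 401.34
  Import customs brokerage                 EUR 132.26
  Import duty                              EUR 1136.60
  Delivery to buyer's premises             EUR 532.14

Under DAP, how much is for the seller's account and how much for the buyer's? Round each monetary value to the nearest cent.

DAP: the seller bears all costs to the named destination except import duty and clearance.
Seller's account: goods 9027.28 + inland to port 1243.54 + export clearance 131.97 + origin terminal 862.26 + freight 8951.83 + insurance 293.28 + destination terminal 401.34 + delivery 532.14 = 21443.64
Buyer's account: brokerage 132.26 + duty 1136.60 = 1268.86

Seller: EUR 21443.64; buyer: EUR 1268.86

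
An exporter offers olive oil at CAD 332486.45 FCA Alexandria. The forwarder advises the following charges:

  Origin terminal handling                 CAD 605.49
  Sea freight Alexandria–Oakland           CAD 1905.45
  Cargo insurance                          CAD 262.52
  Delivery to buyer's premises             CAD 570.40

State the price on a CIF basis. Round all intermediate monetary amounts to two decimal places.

Not relevant to the conversion: delivery — on the buyer under both terms; not part of either seller's price.
From FCA to CIF, the seller additionally bears: origin terminal, freight, insurance.
CIF price = 332486.45 + 605.49 + 1905.45 + 262.52 = 335259.91

CIF price: CAD 335259.91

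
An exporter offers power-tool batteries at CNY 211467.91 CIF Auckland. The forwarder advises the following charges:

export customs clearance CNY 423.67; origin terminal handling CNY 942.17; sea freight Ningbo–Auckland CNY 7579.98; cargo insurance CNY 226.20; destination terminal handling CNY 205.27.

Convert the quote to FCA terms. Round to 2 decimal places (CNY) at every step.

Not relevant to the conversion: export clearance — on the seller under both CIF and FCA; already in the CIF price and stays in the FCA price. destination terminal — on the buyer under both terms; not part of either seller's price.
From CIF to FCA, the seller no longer bears: origin terminal, freight, insurance.
FCA price = 211467.91 − 942.17 − 7579.98 − 226.20 = 202719.56

FCA price: CNY 202719.56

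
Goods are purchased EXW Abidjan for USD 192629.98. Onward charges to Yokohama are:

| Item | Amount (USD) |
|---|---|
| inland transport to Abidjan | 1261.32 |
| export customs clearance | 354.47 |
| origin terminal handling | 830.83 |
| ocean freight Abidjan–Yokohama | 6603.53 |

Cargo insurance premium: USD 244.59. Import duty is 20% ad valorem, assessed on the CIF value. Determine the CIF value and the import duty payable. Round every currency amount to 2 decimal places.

CIF value: USD 201924.72; import duty: USD 40384.94

CIF = EXW price + pre-shipment costs + freight + insurance
CIF = 192629.98 + 1261.32 + 354.47 + 830.83 + 6603.53 + 244.59 = 201924.72
Import duty = 201924.72 × 20% = 40384.94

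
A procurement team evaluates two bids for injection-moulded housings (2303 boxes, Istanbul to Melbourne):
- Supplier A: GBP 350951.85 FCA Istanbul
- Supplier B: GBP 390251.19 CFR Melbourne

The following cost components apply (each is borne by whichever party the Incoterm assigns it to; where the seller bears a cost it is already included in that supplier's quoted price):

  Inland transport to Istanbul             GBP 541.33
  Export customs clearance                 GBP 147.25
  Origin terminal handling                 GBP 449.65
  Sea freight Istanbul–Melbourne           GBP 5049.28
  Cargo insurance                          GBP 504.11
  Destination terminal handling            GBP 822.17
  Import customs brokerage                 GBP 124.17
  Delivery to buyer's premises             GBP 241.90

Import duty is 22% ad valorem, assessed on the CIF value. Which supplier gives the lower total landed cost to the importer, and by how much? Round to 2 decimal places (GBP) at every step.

Supplier A (FCA):
CIF value = FCA price + origin terminal + freight + insurance = 350951.85 + 449.65 + 5049.28 + 504.11 = 356954.89
Import duty = 356954.89 × 22% = 78530.08
Buyer bears (A): 449.65 + 5049.28 + 504.11 + 822.17 + 124.17 + 241.90 = 7191.28
Landed cost (A) = invoice 350951.85 + 7191.28 + duty 78530.08 = 436673.21
Supplier B (CFR):
CIF value = CFR price + insurance = 390251.19 + 504.11 = 390755.30
Import duty = 390755.30 × 22% = 85966.17
Buyer bears (B): 504.11 + 822.17 + 124.17 + 241.90 = 1692.35
Landed cost (B) = invoice 390251.19 + 1692.35 + duty 85966.17 = 477909.71
Difference = |436673.21 − 477909.71| = 41236.50

Supplier A is cheaper by GBP 41236.50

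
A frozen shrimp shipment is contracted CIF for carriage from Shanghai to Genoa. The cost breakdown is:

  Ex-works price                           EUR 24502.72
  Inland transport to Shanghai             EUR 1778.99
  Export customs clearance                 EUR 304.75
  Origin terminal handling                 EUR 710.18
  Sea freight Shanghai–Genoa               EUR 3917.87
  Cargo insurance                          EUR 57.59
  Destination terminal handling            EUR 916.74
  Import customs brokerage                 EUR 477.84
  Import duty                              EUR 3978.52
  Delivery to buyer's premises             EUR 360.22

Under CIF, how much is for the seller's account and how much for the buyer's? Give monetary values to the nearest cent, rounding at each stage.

Seller: EUR 31272.10; buyer: EUR 5733.32

CIF: the seller pays costs through ocean freight and marine insurance to the destination port.
Seller's account: goods 24502.72 + inland to port 1778.99 + export clearance 304.75 + origin terminal 710.18 + freight 3917.87 + insurance 57.59 = 31272.10
Buyer's account: destination terminal 916.74 + brokerage 477.84 + duty 3978.52 + delivery 360.22 = 5733.32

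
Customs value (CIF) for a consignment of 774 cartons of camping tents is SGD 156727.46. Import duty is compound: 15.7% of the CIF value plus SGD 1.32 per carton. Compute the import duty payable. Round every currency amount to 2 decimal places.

Import duty: SGD 25627.89

Ad valorem component: 156727.46 × 15.7% = 24606.21
Specific component: 774 × 1.32 = 1021.68
Import duty = 24606.21 + 1021.68 = 25627.89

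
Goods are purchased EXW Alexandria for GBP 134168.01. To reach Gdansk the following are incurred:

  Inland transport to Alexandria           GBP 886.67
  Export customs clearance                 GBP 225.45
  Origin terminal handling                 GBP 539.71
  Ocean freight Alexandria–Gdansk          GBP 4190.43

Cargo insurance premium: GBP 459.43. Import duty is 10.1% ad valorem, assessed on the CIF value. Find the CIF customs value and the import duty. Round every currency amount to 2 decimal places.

CIF value: GBP 140469.70; import duty: GBP 14187.44

CIF = EXW price + pre-shipment costs + freight + insurance
CIF = 134168.01 + 886.67 + 225.45 + 539.71 + 4190.43 + 459.43 = 140469.70
Import duty = 140469.70 × 10.1% = 14187.44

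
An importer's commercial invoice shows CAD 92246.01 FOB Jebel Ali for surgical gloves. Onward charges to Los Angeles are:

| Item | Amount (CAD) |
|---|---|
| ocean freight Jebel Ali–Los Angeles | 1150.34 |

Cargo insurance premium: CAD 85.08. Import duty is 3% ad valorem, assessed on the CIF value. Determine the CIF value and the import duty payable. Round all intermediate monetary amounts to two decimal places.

CIF value: CAD 93481.43; import duty: CAD 2804.44

CIF = FOB price + freight + insurance
CIF = 92246.01 + 1150.34 + 85.08 = 93481.43
Import duty = 93481.43 × 3% = 2804.44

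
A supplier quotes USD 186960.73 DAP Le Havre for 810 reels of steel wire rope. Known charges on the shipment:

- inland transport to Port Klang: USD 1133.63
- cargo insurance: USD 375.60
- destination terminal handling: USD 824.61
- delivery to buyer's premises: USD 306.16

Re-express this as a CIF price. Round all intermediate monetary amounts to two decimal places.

Not relevant to the conversion: inland to port, insurance — on the seller under both DAP and CIF; already in the DAP price and stays in the CIF price.
From DAP to CIF, the seller no longer bears: destination terminal, delivery.
CIF price = 186960.73 − 824.61 − 306.16 = 185829.96

CIF price: USD 185829.96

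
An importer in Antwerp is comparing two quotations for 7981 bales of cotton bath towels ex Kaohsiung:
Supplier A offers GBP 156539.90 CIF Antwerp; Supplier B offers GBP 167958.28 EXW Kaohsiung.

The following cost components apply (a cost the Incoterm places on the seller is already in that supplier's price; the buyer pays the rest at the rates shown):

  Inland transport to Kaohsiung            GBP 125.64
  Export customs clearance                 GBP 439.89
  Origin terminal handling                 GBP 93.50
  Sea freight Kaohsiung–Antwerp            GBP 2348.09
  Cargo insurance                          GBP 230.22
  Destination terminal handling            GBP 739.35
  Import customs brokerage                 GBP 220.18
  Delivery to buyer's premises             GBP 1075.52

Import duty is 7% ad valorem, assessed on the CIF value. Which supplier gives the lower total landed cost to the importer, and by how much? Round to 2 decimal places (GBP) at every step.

Supplier A is cheaper by GBP 15681.62

Supplier A (CIF):
The CIF price already equals the CIF value: 156539.90
Import duty = 156539.90 × 7% = 10957.79
Buyer bears (A): 739.35 + 220.18 + 1075.52 = 2035.05
Landed cost (A) = invoice 156539.90 + 2035.05 + duty 10957.79 = 169532.74
Supplier B (EXW):
CIF value = EXW price + inland to port + export clearance + origin terminal + freight + insurance = 167958.28 + 125.64 + 439.89 + 93.50 + 2348.09 + 230.22 = 171195.62
Import duty = 171195.62 × 7% = 11983.69
Buyer bears (B): 125.64 + 439.89 + 93.50 + 2348.09 + 230.22 + 739.35 + 220.18 + 1075.52 = 5272.39
Landed cost (B) = invoice 167958.28 + 5272.39 + duty 11983.69 = 185214.36
Difference = |169532.74 − 185214.36| = 15681.62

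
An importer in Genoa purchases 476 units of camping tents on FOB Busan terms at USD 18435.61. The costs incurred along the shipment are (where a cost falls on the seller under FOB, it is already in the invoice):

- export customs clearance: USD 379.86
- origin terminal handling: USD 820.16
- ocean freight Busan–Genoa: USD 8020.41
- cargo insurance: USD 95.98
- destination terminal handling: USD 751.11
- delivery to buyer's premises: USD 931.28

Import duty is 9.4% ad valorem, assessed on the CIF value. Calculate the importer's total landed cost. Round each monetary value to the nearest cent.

FOB: the seller bears costs until goods are on board at the origin port; the buyer bears freight, insurance and all costs thereafter.
Already in the invoice (seller's account under FOB): export clearance, origin terminal — exclude.
CIF value = FOB price + freight + insurance = 18435.61 + 8020.41 + 95.98 = 26552.00
Import duty = 26552.00 × 9.4% = 2495.89
Buyer bears: freight 8020.41 + insurance 95.98 + destination terminal 751.11 + delivery 931.28 + duty 2495.89 = 12294.67
Landed cost = invoice 18435.61 + 12294.67 = 30730.28

Total landed cost: USD 30730.28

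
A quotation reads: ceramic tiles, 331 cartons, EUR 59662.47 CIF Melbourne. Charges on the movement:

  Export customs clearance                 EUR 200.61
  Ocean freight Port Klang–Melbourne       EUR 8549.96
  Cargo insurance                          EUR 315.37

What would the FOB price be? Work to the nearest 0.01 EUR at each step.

Not relevant to the conversion: export clearance — on the seller under both CIF and FOB; already in the CIF price and stays in the FOB price.
From CIF to FOB, the seller no longer bears: freight, insurance.
FOB price = 59662.47 − 8549.96 − 315.37 = 50797.14

FOB price: EUR 50797.14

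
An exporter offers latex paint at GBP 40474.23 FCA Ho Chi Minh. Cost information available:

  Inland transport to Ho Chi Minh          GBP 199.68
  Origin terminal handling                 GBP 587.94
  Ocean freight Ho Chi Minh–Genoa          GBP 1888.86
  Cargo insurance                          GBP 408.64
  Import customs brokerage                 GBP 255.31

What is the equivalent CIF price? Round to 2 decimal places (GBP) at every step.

Not relevant to the conversion: inland to port — on the seller under both FCA and CIF; already in the FCA price and stays in the CIF price. brokerage — on the buyer under both terms; not part of either seller's price.
From FCA to CIF, the seller additionally bears: origin terminal, freight, insurance.
CIF price = 40474.23 + 587.94 + 1888.86 + 408.64 = 43359.67

CIF price: GBP 43359.67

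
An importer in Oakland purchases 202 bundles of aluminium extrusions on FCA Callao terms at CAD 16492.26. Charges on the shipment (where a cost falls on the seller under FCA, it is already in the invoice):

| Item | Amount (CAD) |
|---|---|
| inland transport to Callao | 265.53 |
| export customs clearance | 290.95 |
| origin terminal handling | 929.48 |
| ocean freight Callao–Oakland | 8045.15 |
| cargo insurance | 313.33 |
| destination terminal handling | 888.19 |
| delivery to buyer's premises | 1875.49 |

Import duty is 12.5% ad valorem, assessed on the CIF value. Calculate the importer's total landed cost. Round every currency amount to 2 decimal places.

FCA: the seller delivers export-cleared goods to the carrier; the buyer bears costs from that point.
Already in the invoice (seller's account under FCA): inland to port, export clearance — exclude.
CIF value = FCA price + origin terminal + freight + insurance = 16492.26 + 929.48 + 8045.15 + 313.33 = 25780.22
Import duty = 25780.22 × 12.5% = 3222.53
Buyer bears: origin terminal 929.48 + freight 8045.15 + insurance 313.33 + destination terminal 888.19 + delivery 1875.49 + duty 3222.53 = 15274.17
Landed cost = invoice 16492.26 + 15274.17 = 31766.43

Total landed cost: CAD 31766.43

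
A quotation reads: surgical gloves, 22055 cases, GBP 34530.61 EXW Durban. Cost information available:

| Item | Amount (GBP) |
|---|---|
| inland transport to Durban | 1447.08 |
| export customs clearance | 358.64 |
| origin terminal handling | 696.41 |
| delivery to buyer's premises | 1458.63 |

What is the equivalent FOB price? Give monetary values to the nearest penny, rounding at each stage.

FOB price: GBP 37032.74

Not relevant to the conversion: delivery — on the buyer under both terms; not part of either seller's price.
From EXW to FOB, the seller additionally bears: inland to port, export clearance, origin terminal.
FOB price = 34530.61 + 1447.08 + 358.64 + 696.41 = 37032.74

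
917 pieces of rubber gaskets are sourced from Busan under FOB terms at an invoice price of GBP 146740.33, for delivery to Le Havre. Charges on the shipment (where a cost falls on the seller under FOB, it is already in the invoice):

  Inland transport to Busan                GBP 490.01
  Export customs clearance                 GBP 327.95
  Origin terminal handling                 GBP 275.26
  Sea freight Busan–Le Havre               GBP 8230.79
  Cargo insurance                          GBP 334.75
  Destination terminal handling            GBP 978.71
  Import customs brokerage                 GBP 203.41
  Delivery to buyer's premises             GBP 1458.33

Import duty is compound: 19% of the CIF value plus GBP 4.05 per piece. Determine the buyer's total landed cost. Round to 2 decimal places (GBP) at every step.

FOB: the seller bears costs until goods are on board at the origin port; the buyer bears freight, insurance and all costs thereafter.
Already in the invoice (seller's account under FOB): inland to port, export clearance, origin terminal — exclude.
CIF value = FOB price + freight + insurance = 146740.33 + 8230.79 + 334.75 = 155305.87
Ad valorem component: 155305.87 × 19% = 29508.12
Specific component: 917 × 4.05 = 3713.85
Import duty = 29508.12 + 3713.85 = 33221.97
Buyer bears: freight 8230.79 + insurance 334.75 + destination terminal 978.71 + brokerage 203.41 + delivery 1458.33 + duty 33221.97 = 44427.96
Landed cost = invoice 146740.33 + 44427.96 = 191168.29

Total landed cost: GBP 191168.29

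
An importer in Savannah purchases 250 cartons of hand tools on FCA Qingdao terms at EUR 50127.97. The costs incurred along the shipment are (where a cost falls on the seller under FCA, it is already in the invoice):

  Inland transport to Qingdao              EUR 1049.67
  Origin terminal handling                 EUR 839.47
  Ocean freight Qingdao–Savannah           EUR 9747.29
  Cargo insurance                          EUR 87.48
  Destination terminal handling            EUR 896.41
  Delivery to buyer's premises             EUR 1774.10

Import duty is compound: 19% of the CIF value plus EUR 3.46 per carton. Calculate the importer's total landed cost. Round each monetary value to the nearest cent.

FCA: the seller delivers export-cleared goods to the carrier; the buyer bears costs from that point.
Already in the invoice (seller's account under FCA): inland to port — exclude.
CIF value = FCA price + origin terminal + freight + insurance = 50127.97 + 839.47 + 9747.29 + 87.48 = 60802.21
Ad valorem component: 60802.21 × 19% = 11552.42
Specific component: 250 × 3.46 = 865.00
Import duty = 11552.42 + 865.00 = 12417.42
Buyer bears: origin terminal 839.47 + freight 9747.29 + insurance 87.48 + destination terminal 896.41 + delivery 1774.10 + duty 12417.42 = 25762.17
Landed cost = invoice 50127.97 + 25762.17 = 75890.14

Total landed cost: EUR 75890.14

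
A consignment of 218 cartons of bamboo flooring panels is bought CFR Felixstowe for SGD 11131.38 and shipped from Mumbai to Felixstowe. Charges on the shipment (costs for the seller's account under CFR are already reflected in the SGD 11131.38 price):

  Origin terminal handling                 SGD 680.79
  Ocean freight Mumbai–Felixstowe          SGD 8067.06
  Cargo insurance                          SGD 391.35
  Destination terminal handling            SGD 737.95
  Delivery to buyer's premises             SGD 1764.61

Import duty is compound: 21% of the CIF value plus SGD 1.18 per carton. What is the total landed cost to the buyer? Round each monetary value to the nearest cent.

CFR: the seller pays costs through ocean freight to the destination port, but not insurance.
Already in the invoice (seller's account under CFR): origin terminal, freight — exclude.
CIF value = CFR price + insurance = 11131.38 + 391.35 = 11522.73
Ad valorem component: 11522.73 × 21% = 2419.77
Specific component: 218 × 1.18 = 257.24
Import duty = 2419.77 + 257.24 = 2677.01
Buyer bears: insurance 391.35 + destination terminal 737.95 + delivery 1764.61 + duty 2677.01 = 5570.92
Landed cost = invoice 11131.38 + 5570.92 = 16702.30

Total landed cost: SGD 16702.30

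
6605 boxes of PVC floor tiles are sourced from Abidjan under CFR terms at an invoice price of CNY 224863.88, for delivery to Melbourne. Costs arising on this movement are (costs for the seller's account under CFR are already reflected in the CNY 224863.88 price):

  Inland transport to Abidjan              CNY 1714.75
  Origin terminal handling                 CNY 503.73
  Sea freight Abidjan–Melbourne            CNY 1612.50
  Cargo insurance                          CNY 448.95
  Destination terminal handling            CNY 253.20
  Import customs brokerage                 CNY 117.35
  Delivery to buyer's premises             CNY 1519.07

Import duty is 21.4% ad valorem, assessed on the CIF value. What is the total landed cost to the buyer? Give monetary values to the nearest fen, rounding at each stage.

CFR: the seller pays costs through ocean freight to the destination port, but not insurance.
Already in the invoice (seller's account under CFR): inland to port, origin terminal, freight — exclude.
CIF value = CFR price + insurance = 224863.88 + 448.95 = 225312.83
Import duty = 225312.83 × 21.4% = 48216.95
Buyer bears: insurance 448.95 + destination terminal 253.20 + brokerage 117.35 + delivery 1519.07 + duty 48216.95 = 50555.52
Landed cost = invoice 224863.88 + 50555.52 = 275419.40

Total landed cost: CNY 275419.40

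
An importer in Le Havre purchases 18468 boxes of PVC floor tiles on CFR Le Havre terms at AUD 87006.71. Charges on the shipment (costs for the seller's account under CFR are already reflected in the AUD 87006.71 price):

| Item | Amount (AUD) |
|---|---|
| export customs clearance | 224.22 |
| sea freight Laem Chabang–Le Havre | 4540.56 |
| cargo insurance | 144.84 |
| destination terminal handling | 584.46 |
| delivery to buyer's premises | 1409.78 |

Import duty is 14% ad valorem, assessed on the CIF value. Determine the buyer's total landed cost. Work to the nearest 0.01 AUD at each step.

Total landed cost: AUD 101347.01

CFR: the seller pays costs through ocean freight to the destination port, but not insurance.
Already in the invoice (seller's account under CFR): export clearance, freight — exclude.
CIF value = CFR price + insurance = 87006.71 + 144.84 = 87151.55
Import duty = 87151.55 × 14% = 12201.22
Buyer bears: insurance 144.84 + destination terminal 584.46 + delivery 1409.78 + duty 12201.22 = 14340.30
Landed cost = invoice 87006.71 + 14340.30 = 101347.01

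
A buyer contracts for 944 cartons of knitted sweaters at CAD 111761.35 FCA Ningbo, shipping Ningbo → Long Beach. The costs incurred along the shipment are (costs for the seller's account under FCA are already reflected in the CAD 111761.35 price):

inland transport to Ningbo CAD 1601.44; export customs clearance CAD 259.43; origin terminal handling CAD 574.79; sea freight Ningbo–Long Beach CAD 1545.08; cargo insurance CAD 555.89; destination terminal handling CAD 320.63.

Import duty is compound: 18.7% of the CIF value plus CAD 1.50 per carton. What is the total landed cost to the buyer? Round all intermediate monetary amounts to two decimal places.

FCA: the seller delivers export-cleared goods to the carrier; the buyer bears costs from that point.
Already in the invoice (seller's account under FCA): inland to port, export clearance — exclude.
CIF value = FCA price + origin terminal + freight + insurance = 111761.35 + 574.79 + 1545.08 + 555.89 = 114437.11
Ad valorem component: 114437.11 × 18.7% = 21399.74
Specific component: 944 × 1.50 = 1416.00
Import duty = 21399.74 + 1416.00 = 22815.74
Buyer bears: origin terminal 574.79 + freight 1545.08 + insurance 555.89 + destination terminal 320.63 + duty 22815.74 = 25812.13
Landed cost = invoice 111761.35 + 25812.13 = 137573.48

Total landed cost: CAD 137573.48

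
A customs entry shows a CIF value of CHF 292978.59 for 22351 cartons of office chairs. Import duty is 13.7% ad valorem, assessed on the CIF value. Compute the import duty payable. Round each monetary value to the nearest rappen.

Import duty = 292978.59 × 13.7% = 40138.07

Import duty: CHF 40138.07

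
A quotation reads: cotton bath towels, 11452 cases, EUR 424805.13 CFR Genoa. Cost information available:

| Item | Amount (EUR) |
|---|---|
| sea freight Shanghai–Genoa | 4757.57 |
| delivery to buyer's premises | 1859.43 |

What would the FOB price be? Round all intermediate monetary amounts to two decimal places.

Not relevant to the conversion: delivery — on the buyer under both terms; not part of either seller's price.
From CFR to FOB, the seller no longer bears: freight.
FOB price = 424805.13 − 4757.57 = 420047.56

FOB price: EUR 420047.56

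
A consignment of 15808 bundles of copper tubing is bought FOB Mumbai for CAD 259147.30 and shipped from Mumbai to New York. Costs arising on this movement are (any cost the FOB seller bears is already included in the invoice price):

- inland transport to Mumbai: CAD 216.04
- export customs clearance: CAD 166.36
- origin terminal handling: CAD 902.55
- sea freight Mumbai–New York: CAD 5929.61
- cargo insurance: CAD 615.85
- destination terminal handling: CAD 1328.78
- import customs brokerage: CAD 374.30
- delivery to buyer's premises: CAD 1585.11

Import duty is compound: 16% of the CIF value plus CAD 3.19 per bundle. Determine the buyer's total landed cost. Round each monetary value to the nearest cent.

FOB: the seller bears costs until goods are on board at the origin port; the buyer bears freight, insurance and all costs thereafter.
Already in the invoice (seller's account under FOB): inland to port, export clearance, origin terminal — exclude.
CIF value = FOB price + freight + insurance = 259147.30 + 5929.61 + 615.85 = 265692.76
Ad valorem component: 265692.76 × 16% = 42510.84
Specific component: 15808 × 3.19 = 50427.52
Import duty = 42510.84 + 50427.52 = 92938.36
Buyer bears: freight 5929.61 + insurance 615.85 + destination terminal 1328.78 + brokerage 374.30 + delivery 1585.11 + duty 92938.36 = 102772.01
Landed cost = invoice 259147.30 + 102772.01 = 361919.31

Total landed cost: CAD 361919.31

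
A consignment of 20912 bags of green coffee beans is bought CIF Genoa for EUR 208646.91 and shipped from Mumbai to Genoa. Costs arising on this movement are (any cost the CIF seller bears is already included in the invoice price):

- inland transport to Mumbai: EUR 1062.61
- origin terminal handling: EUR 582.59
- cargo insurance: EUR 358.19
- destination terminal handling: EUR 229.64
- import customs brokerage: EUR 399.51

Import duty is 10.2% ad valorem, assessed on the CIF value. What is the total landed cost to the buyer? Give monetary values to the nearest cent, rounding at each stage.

Total landed cost: EUR 230558.04

CIF: the seller pays costs through ocean freight and marine insurance to the destination port.
Already in the invoice (seller's account under CIF): inland to port, origin terminal, insurance — exclude.
The CIF price already equals the CIF value: 208646.91
Import duty = 208646.91 × 10.2% = 21281.98
Buyer bears: destination terminal 229.64 + brokerage 399.51 + duty 21281.98 = 21911.13
Landed cost = invoice 208646.91 + 21911.13 = 230558.04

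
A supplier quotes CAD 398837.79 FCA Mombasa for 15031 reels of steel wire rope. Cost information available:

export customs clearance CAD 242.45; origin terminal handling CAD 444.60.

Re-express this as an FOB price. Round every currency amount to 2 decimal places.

Not relevant to the conversion: export clearance — on the seller under both FCA and FOB; already in the FCA price and stays in the FOB price.
From FCA to FOB, the seller additionally bears: origin terminal.
FOB price = 398837.79 + 444.60 = 399282.39

FOB price: CAD 399282.39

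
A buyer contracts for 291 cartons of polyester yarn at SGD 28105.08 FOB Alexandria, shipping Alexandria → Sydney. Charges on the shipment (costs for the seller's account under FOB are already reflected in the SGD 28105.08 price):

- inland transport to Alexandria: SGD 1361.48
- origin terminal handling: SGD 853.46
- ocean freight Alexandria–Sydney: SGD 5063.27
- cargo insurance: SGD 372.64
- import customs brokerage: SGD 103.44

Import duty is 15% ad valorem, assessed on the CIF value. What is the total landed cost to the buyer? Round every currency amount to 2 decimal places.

Total landed cost: SGD 38675.58

FOB: the seller bears costs until goods are on board at the origin port; the buyer bears freight, insurance and all costs thereafter.
Already in the invoice (seller's account under FOB): inland to port, origin terminal — exclude.
CIF value = FOB price + freight + insurance = 28105.08 + 5063.27 + 372.64 = 33540.99
Import duty = 33540.99 × 15% = 5031.15
Buyer bears: freight 5063.27 + insurance 372.64 + brokerage 103.44 + duty 5031.15 = 10570.50
Landed cost = invoice 28105.08 + 10570.50 = 38675.58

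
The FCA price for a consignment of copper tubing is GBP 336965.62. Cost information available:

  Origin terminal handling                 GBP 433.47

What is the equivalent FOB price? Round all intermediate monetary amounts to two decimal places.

From FCA to FOB, the seller additionally bears: origin terminal.
FOB price = 336965.62 + 433.47 = 337399.09

FOB price: GBP 337399.09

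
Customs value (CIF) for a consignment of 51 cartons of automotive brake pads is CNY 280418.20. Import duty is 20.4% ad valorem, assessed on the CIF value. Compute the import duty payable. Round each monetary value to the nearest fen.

Import duty: CNY 57205.31

Import duty = 280418.20 × 20.4% = 57205.31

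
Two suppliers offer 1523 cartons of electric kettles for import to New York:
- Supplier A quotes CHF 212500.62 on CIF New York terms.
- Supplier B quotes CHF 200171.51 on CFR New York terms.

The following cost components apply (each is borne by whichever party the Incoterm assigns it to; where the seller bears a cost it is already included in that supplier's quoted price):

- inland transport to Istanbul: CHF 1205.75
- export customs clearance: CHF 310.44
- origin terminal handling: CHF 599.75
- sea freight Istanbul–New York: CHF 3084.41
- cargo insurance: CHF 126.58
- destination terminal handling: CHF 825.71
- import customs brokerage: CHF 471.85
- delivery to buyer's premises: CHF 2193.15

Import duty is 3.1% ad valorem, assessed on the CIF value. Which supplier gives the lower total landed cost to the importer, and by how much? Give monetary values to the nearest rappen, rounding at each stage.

Supplier B is cheaper by CHF 12580.81

Supplier A (CIF):
The CIF price already equals the CIF value: 212500.62
Import duty = 212500.62 × 3.1% = 6587.52
Buyer bears (A): 825.71 + 471.85 + 2193.15 = 3490.71
Landed cost (A) = invoice 212500.62 + 3490.71 + duty 6587.52 = 222578.85
Supplier B (CFR):
CIF value = CFR price + insurance = 200171.51 + 126.58 = 200298.09
Import duty = 200298.09 × 3.1% = 6209.24
Buyer bears (B): 126.58 + 825.71 + 471.85 + 2193.15 = 3617.29
Landed cost (B) = invoice 200171.51 + 3617.29 + duty 6209.24 = 209998.04
Difference = |222578.85 − 209998.04| = 12580.81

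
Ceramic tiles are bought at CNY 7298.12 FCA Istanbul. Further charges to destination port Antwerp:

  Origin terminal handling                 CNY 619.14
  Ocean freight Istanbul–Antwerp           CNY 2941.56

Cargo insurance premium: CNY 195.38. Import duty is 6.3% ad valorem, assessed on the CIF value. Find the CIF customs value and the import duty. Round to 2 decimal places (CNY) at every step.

CIF value: CNY 11054.20; import duty: CNY 696.41

CIF = FCA price + pre-shipment costs + freight + insurance
CIF = 7298.12 + 619.14 + 2941.56 + 195.38 = 11054.20
Import duty = 11054.20 × 6.3% = 696.41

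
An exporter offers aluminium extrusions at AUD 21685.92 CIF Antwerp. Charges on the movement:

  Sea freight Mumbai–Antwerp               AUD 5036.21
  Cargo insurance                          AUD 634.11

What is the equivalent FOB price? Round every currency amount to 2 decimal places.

FOB price: AUD 16015.60

From CIF to FOB, the seller no longer bears: freight, insurance.
FOB price = 21685.92 − 5036.21 − 634.11 = 16015.60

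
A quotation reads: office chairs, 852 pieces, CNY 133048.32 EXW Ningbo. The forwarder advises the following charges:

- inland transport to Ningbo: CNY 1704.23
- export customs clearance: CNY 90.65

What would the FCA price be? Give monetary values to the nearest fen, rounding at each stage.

FCA price: CNY 134843.20

From EXW to FCA, the seller additionally bears: inland to port, export clearance.
FCA price = 133048.32 + 1704.23 + 90.65 = 134843.20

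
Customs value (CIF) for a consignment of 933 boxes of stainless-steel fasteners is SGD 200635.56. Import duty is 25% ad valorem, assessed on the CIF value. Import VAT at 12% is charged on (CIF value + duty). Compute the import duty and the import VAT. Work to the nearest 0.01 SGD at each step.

Import duty: SGD 50158.89; import VAT: SGD 30095.33

Import duty = 200635.56 × 25% = 50158.89
VAT base = CIF + duty = 200635.56 + 50158.89 = 250794.45
Import VAT = 250794.45 × 12% = 30095.33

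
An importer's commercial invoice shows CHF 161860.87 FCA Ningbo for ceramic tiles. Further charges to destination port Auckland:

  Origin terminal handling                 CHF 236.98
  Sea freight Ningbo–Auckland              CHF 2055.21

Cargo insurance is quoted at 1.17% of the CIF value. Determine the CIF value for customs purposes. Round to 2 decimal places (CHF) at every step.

Let C be the CIF value. C = FCA price + pre-shipment costs + freight + 1.17% × C
C − 1.17% × C = 161860.87 + 236.98 + 2055.21
0.9883 × C = 164153.06
C = 164153.06 / 0.9883 = 166096.39
Insurance premium = 1.17% × 166096.39 = 1943.33

CIF value: CHF 166096.39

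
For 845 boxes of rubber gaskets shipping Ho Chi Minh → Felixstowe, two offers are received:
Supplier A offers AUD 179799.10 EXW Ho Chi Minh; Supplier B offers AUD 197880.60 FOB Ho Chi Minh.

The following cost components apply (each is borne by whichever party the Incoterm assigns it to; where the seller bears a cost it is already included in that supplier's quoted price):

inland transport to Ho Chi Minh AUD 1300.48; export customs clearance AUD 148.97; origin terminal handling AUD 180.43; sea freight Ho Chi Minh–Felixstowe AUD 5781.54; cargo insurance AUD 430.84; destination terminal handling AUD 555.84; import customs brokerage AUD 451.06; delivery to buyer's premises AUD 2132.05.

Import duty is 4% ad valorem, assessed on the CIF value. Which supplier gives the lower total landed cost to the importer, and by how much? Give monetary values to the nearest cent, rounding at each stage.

Supplier A is cheaper by AUD 17109.69

Supplier A (EXW):
CIF value = EXW price + inland to port + export clearance + origin terminal + freight + insurance = 179799.10 + 1300.48 + 148.97 + 180.43 + 5781.54 + 430.84 = 187641.36
Import duty = 187641.36 × 4% = 7505.65
Buyer bears (A): 1300.48 + 148.97 + 180.43 + 5781.54 + 430.84 + 555.84 + 451.06 + 2132.05 = 10981.21
Landed cost (A) = invoice 179799.10 + 10981.21 + duty 7505.65 = 198285.96
Supplier B (FOB):
CIF value = FOB price + freight + insurance = 197880.60 + 5781.54 + 430.84 = 204092.98
Import duty = 204092.98 × 4% = 8163.72
Buyer bears (B): 5781.54 + 430.84 + 555.84 + 451.06 + 2132.05 = 9351.33
Landed cost (B) = invoice 197880.60 + 9351.33 + duty 8163.72 = 215395.65
Difference = |198285.96 − 215395.65| = 17109.69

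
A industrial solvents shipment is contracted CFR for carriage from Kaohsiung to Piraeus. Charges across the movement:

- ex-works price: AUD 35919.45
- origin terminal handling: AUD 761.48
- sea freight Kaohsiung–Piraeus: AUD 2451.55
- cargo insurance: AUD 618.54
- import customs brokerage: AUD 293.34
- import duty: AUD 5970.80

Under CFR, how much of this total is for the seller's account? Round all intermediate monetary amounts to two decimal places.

Seller's account: AUD 39132.48

CFR: the seller pays costs through ocean freight to the destination port, but not insurance.
Seller's account: goods 35919.45 + origin terminal 761.48 + freight 2451.55 = 39132.48
Buyer's account: insurance 618.54 + brokerage 293.34 + duty 5970.80 = 6882.68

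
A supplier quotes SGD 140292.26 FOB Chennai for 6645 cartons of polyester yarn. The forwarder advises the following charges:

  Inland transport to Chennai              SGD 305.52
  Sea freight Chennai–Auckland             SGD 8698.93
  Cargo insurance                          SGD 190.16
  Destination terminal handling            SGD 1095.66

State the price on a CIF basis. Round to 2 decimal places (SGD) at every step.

CIF price: SGD 149181.35

Not relevant to the conversion: inland to port — on the seller under both FOB and CIF; already in the FOB price and stays in the CIF price. destination terminal — on the buyer under both terms; not part of either seller's price.
From FOB to CIF, the seller additionally bears: freight, insurance.
CIF price = 140292.26 + 8698.93 + 190.16 = 149181.35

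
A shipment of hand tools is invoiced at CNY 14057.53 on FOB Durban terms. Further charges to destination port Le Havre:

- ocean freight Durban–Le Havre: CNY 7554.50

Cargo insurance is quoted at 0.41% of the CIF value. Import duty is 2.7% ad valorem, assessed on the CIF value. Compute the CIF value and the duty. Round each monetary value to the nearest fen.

CIF value: CNY 21701.00; import duty: CNY 585.93

Let C be the CIF value. C = FOB price + freight + 0.41% × C
C − 0.41% × C = 14057.53 + 7554.50
0.9959 × C = 21612.03
C = 21612.03 / 0.9959 = 21701.00
Insurance premium = 0.41% × 21701.00 = 88.97
Import duty = 21701.00 × 2.7% = 585.93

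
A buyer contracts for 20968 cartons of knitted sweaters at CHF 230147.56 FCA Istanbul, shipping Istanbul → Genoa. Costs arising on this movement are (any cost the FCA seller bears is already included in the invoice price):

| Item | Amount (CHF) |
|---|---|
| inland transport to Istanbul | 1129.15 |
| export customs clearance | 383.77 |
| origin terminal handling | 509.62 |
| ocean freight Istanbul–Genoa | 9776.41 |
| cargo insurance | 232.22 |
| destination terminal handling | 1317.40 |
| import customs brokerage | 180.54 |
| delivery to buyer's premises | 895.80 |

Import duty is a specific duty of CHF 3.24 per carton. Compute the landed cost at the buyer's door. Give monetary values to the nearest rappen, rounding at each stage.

Total landed cost: CHF 310995.87

FCA: the seller delivers export-cleared goods to the carrier; the buyer bears costs from that point.
Already in the invoice (seller's account under FCA): inland to port, export clearance — exclude.
CIF value = FCA price + origin terminal + freight + insurance = 230147.56 + 509.62 + 9776.41 + 232.22 = 240665.81
Import duty = 20968 × 3.24 = 67936.32
Buyer bears: origin terminal 509.62 + freight 9776.41 + insurance 232.22 + destination terminal 1317.40 + brokerage 180.54 + delivery 895.80 + duty 67936.32 = 80848.31
Landed cost = invoice 230147.56 + 80848.31 = 310995.87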